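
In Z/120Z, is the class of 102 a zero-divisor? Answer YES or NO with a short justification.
gcd(102, 120) = 6 > 1, so 102 is not a unit in Z/120Z. In Z/nZ every nonzero non-unit is a zero-divisor: explicitly, take b = 120/gcd = 20 ≠ 0 (mod 120); then 102·20 = 2040 = 17·120, i.e. 102·20 ≡ 0 (mod 120). So 102 is a zero-divisor.

Final answer: YES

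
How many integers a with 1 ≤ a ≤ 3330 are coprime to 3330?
The number of a ∈ {1, ..., 3330} with gcd(a, 3330) = 1 is by definition Euler's totient φ(3330). φ is multiplicative, with φ(p^e) = p^e − p^(e−1). Factorise 3330 = 2 · 3^2 · 5 · 37. Then
  φ(3330) = (2 − 1) · (3^2 − 3^1) · (5 − 1) · (37 − 1) = 1 · 6 · 4 · 36 = 864.
So there are 864 such integers.

Final answer: 864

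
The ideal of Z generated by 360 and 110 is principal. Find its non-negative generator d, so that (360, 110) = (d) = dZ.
In the PID Z, (a, b) is generated by gcd(a, b). Compute gcd(360, 110) with the extended Euclidean algorithm, tracking rows (r, s, t) with s·360 + t·110 = r:
  row A: (360, 1, 0)   [1·360 + 0·110 = 360]
  row B: (110, 0, 1)   [0·360 + 1·110 = 110]
  360 = 3·110 + 30   → row C = row A − 3·row B = (30, 1, −3)   [check: 1·360 − 3·110 = 30]
  110 = 3·30 + 20   → row D = row B − 3·row C = (20, −3, 10)   [check: −3·360 + 10·110 = 20]
  30 = 1·20 + 10   → row E = row C − 1·row D = (10, 4, −13)   [check: 4·360 − 13·110 = 10]
  20 = 2·10 + 0   → remainder 0, stop. gcd = 10 (last nonzero row E).
So gcd(360, 110) = 10, with Bézout identity 4·360 − 13·110 = 10. Containment (⊇): the Bézout identity exhibits 10 as an element of (360, 110), giving (10) ⊆ (360, 110). Containment (⊆): since 10 | 360 and 10 | 110 (360 = 10·36, 110 = 10·11), every Z-linear combination of 360 and 110 is divisible by 10, so (360, 110) ⊆ (10). Therefore (360, 110) = (10), d = 10.

Final answer: (360, 110) = (10); d = 10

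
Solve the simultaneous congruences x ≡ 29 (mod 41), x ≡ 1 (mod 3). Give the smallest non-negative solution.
The moduli 41, 3 are pairwise coprime, so by the CRT there is a unique solution mod 41·3 = 123.
Solve by successive substitution. Start with x ≡ 29 (mod 41).
  Combine with x ≡ 1 (mod 3): write x = 29 + 41·t and require 29 + 41·t ≡ 1 (mod 3), i.e. 41·t ≡ 1 − 29 ≡ 2 (mod 3). Since 41^(−1) ≡ 2 (mod 3) (41 ≡ 2 (mod 3)), t ≡ 2·2 ≡ 1 (mod 3). So x ≡ 29 + 41·1 = 70 (mod 123).
Unique solution in [0, 123): x = 70.

Final answer: x ≡ 70 (mod 123); the representative in [0, 123) is 70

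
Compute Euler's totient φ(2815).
φ(2815) = 2248

φ is multiplicative, with φ(p^e) = p^e − p^(e−1). Factorise 2815 = 5 · 563. Then
  φ(2815) = (5 − 1) · (563 − 1) = 4 · 562 = 2248.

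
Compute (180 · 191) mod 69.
18

Reduce the factors first: 180 ≡ 42, 191 ≡ 53 (mod 69), so 180 · 191 ≡ 42 · 53 (mod 69). 42 · 53 = 2226. Dividing by 69: 2226 = 32·69 + 18. So (180 · 191) mod 69 = 18.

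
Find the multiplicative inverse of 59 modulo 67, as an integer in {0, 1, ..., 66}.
59^(−1) ≡ 25 (mod 67)

Apply the extended Euclidean algorithm to (67, 59), tracking rows (r, s, t) with s·67 + t·59 = r. Each division r_prev = q·r_cur + r_new produces the new row as (previous row) − q·(current row):
  row A: (67, 1, 0)   [1·67 + 0·59 = 67]
  row B: (59, 0, 1)   [0·67 + 1·59 = 59]
  67 = 1·59 + 8   → row C = row A − 1·row B = (8, 1, −1)   [check: 1·67 − 1·59 = 8]
  59 = 7·8 + 3   → row D = row B − 7·row C = (3, −7, 8)   [check: −7·67 + 8·59 = 3]
  8 = 2·3 + 2   → row E = row C − 2·row D = (2, 15, −17)   [check: 15·67 − 17·59 = 2]
  3 = 1·2 + 1   → row F = row D − 1·row E = (1, −22, 25)   [check: −22·67 + 25·59 = 1]
  2 = 2·1 + 0   → remainder 0, stop. gcd = 1 (last nonzero row F).
The gcd is 1, so 59 is invertible mod 67. The last nonzero row gives −22·67 + 25·59 = 1, so t = 25. So 59^(−1) ≡ 25 (mod 67). Verify: 59 · 25 = 1475 ≡ 1 (mod 67). ✓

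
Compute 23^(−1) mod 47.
Apply the extended Euclidean algorithm to (47, 23), tracking rows (r, s, t) with s·47 + t·23 = r. Each division r_prev = q·r_cur + r_new produces the new row as (previous row) − q·(current row):
  row A: (47, 1, 0)   [1·47 + 0·23 = 47]
  row B: (23, 0, 1)   [0·47 + 1·23 = 23]
  47 = 2·23 + 1   → row C = row A − 2·row B = (1, 1, −2)   [check: 1·47 − 2·23 = 1]
  23 = 23·1 + 0   → remainder 0, stop. gcd = 1 (last nonzero row C).
The gcd is 1, so 23 is invertible mod 47. The last nonzero row gives 1·47 − 2·23 = 1, so t = −2. So 23^(−1) ≡ −2 ≡ 45 (mod 47). Verify: 23 · 45 = 1035 ≡ 1 (mod 47). ✓

Final answer: 23^(−1) ≡ 45 (mod 47)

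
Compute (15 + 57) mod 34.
Reduce the summands first: 57 ≡ 23 (mod 34), so 15 + 57 ≡ 15 + 23 (mod 34). 15 + 23 = 38; 38 = 1·34 + 4, so (15 + 57) mod 34 = 4.

Final answer: 4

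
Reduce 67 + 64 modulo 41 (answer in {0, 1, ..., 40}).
8

Reduce the summands first: 67 ≡ 26, 64 ≡ 23 (mod 41), so 67 + 64 ≡ 26 + 23 (mod 41). 26 + 23 = 49; 49 = 1·41 + 8, so (67 + 64) mod 41 = 8.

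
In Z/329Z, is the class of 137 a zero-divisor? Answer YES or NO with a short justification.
gcd(137, 329) = 1, so 137 is a unit in Z/329Z (it has a multiplicative inverse). A unit cannot be a zero-divisor: if 137·b ≡ 0 then multiplying both sides by 137^(−1) gives b ≡ 0. So 137 is not a zero-divisor.

Final answer: NO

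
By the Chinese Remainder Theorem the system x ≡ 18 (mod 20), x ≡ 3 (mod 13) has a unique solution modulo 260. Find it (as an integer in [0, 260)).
The moduli 20, 13 are pairwise coprime, so by the CRT there is a unique solution mod 20·13 = 260.
Solve by successive substitution. Start with x ≡ 18 (mod 20).
  Combine with x ≡ 3 (mod 13): write x = 18 + 20·t and require 18 + 20·t ≡ 3 (mod 13), i.e. 20·t ≡ 3 − 18 ≡ 11 (mod 13). Since 20^(−1) ≡ 2 (mod 13) (20 ≡ 7 (mod 13)), t ≡ 2·11 ≡ 9 (mod 13). So x ≡ 18 + 20·9 = 198 (mod 260).
Unique solution in [0, 260): x = 198.

Final answer: x ≡ 198 (mod 260); the representative in [0, 260) is 198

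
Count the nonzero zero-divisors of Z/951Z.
In Z/951Z each nonzero element is either a unit (gcd with 951 is 1) or a zero-divisor (gcd > 1). The number of units is φ(951): factorise 951 = 3 · 317, so φ(951) = (3 − 1) · (317 − 1) = 2 · 316 = 632. The nonzero elements number 951 − 1 = 950. Hence the nonzero zero-divisors number 950 − 632 = 318.

Final answer: Z/951Z has 318 nonzero zero-divisors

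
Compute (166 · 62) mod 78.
Reduce the factors first: 166 ≡ 10 (mod 78), so 166 · 62 ≡ 10 · 62 (mod 78). 10 · 62 = 620. Dividing by 78: 620 = 7·78 + 74. So (166 · 62) mod 78 = 74.

Final answer: 74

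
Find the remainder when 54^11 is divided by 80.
64

Use repeated squaring. Binary(11) = 1011. Walk through the bits of the exponent 11 left-to-right: at each bit after the leading one, square the running value, then multiply by 54 if the bit is 1 (always reducing mod 80):
  bit 1 = 1 (leading): start with 54.
  bit 2 = 0: square 54^2 = 2916 ≡ 36 (mod 80).
  bit 3 = 1: square 36^2 = 1296 ≡ 16; bit is 1, so multiply 16·54 = 864 ≡ 64 (mod 80).
  bit 4 = 1: square 64^2 = 4096 ≡ 16; bit is 1, so multiply 16·54 = 864 ≡ 64 (mod 80).
Final value: 54^11 ≡ 64 (mod 80).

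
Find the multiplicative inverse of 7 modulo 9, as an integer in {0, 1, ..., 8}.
7^(−1) ≡ 4 (mod 9)

Apply the extended Euclidean algorithm to (9, 7), tracking rows (r, s, t) with s·9 + t·7 = r. Each division r_prev = q·r_cur + r_new produces the new row as (previous row) − q·(current row):
  row A: (9, 1, 0)   [1·9 + 0·7 = 9]
  row B: (7, 0, 1)   [0·9 + 1·7 = 7]
  9 = 1·7 + 2   → row C = row A − 1·row B = (2, 1, −1)   [check: 1·9 − 1·7 = 2]
  7 = 3·2 + 1   → row D = row B − 3·row C = (1, −3, 4)   [check: −3·9 + 4·7 = 1]
  2 = 2·1 + 0   → remainder 0, stop. gcd = 1 (last nonzero row D).
The gcd is 1, so 7 is invertible mod 9. The last nonzero row gives −3·9 + 4·7 = 1, so t = 4. So 7^(−1) ≡ 4 (mod 9). Verify: 7 · 4 = 28 ≡ 1 (mod 9). ✓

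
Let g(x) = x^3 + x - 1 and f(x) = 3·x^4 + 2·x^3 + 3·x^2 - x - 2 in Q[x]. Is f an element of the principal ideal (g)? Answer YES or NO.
YES

In Q[x] the ideal (g) consists of all multiples of g, so f ∈ (g) iff g | f, i.e. iff the remainder of f on division by g is 0. Divide f by g (g is monic, so eliminate the leading term of the running remainder at each step):
  leading term 3·x^4: subtract (3·x)·g(x) = 3·x^4 + 3·x^2 - 3·x, leaving 2·x^3 + 2·x - 2
  leading term 2·x^3: subtract (2)·g(x) = 2·x^3 + 2·x - 2, leaving 0
The remainder is 0, so f(x) = g(x) · h(x) with h(x) = 3·x + 2. Hence g | f, i.e. f ∈ (g).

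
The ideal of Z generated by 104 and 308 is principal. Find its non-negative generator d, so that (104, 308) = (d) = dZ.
(104, 308) = (4); d = 4

In the PID Z, (a, b) is generated by gcd(a, b). Compute gcd(308, 104) with the extended Euclidean algorithm, tracking rows (r, s, t) with s·308 + t·104 = r:
  row A: (308, 1, 0)   [1·308 + 0·104 = 308]
  row B: (104, 0, 1)   [0·308 + 1·104 = 104]
  308 = 2·104 + 100   → row C = row A − 2·row B = (100, 1, −2)   [check: 1·308 − 2·104 = 100]
  104 = 1·100 + 4   → row D = row B − 1·row C = (4, −1, 3)   [check: −1·308 + 3·104 = 4]
  100 = 25·4 + 0   → remainder 0, stop. gcd = 4 (last nonzero row D).
So gcd(104, 308) = 4, with Bézout identity −1·308 + 3·104 = 4. Containment (⊇): the Bézout identity exhibits 4 as an element of (104, 308), giving (4) ⊆ (104, 308). Containment (⊆): since 4 | 104 and 4 | 308 (104 = 4·26, 308 = 4·77), every Z-linear combination of 104 and 308 is divisible by 4, so (104, 308) ⊆ (4). Therefore (104, 308) = (4), d = 4.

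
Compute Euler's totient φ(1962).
φ is multiplicative, with φ(p^e) = p^e − p^(e−1). Factorise 1962 = 2 · 3^2 · 109. Then
  φ(1962) = (2 − 1) · (3^2 − 3^1) · (109 − 1) = 1 · 6 · 108 = 648.

Final answer: φ(1962) = 648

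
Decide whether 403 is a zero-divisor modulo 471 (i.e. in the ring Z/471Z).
NO

gcd(403, 471) = 1, so 403 is a unit in Z/471Z (it has a multiplicative inverse). A unit cannot be a zero-divisor: if 403·b ≡ 0 then multiplying both sides by 403^(−1) gives b ≡ 0. So 403 is not a zero-divisor.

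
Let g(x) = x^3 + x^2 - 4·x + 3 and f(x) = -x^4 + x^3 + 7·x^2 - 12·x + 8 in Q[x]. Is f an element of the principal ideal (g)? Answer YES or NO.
In Q[x] the ideal (g) consists of all multiples of g, so f ∈ (g) iff g | f, i.e. iff the remainder of f on division by g is 0. Divide f by g (g is monic, so eliminate the leading term of the running remainder at each step):
  leading term -x^4: subtract (-x)·g(x) = -x^4 - x^3 + 4·x^2 - 3·x, leaving 2·x^3 + 3·x^2 - 9·x + 8
  leading term 2·x^3: subtract (2)·g(x) = 2·x^3 + 2·x^2 - 8·x + 6, leaving x^2 - x + 2
The remainder r(x) = x^2 - x + 2 ≠ 0 (and deg r < deg g), so g ∤ f, i.e. f ∉ (g).

Final answer: NO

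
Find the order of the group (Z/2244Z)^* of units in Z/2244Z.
(Z/2244Z)^* consists of the classes a with gcd(a, 2244) = 1, so its order is φ(2244). φ is multiplicative, with φ(p^e) = p^e − p^(e−1). Factorise 2244 = 2^2 · 3 · 11 · 17. Then
  φ(2244) = (2^2 − 2^1) · (3 − 1) · (11 − 1) · (17 − 1) = 2 · 2 · 10 · 16 = 640.
Thus |(Z/2244Z)^*| = 640.

Final answer: |(Z/2244Z)^*| = 640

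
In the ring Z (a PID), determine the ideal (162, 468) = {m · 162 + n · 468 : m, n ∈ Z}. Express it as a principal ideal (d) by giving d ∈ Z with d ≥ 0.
In the PID Z, (a, b) is generated by gcd(a, b). Compute gcd(468, 162) with the extended Euclidean algorithm, tracking rows (r, s, t) with s·468 + t·162 = r:
  row A: (468, 1, 0)   [1·468 + 0·162 = 468]
  row B: (162, 0, 1)   [0·468 + 1·162 = 162]
  468 = 2·162 + 144   → row C = row A − 2·row B = (144, 1, −2)   [check: 1·468 − 2·162 = 144]
  162 = 1·144 + 18   → row D = row B − 1·row C = (18, −1, 3)   [check: −1·468 + 3·162 = 18]
  144 = 8·18 + 0   → remainder 0, stop. gcd = 18 (last nonzero row D).
So gcd(162, 468) = 18, with Bézout identity −1·468 + 3·162 = 18. Containment (⊇): the Bézout identity exhibits 18 as an element of (162, 468), giving (18) ⊆ (162, 468). Containment (⊆): since 18 | 162 and 18 | 468 (162 = 18·9, 468 = 18·26), every Z-linear combination of 162 and 468 is divisible by 18, so (162, 468) ⊆ (18). Therefore (162, 468) = (18), d = 18.

Final answer: (162, 468) = (18); d = 18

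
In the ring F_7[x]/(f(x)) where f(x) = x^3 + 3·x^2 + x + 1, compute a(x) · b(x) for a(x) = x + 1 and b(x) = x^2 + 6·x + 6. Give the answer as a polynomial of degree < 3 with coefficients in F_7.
a · b ≡ 4·x^2 + 4·x + 5 (mod f(x))

Multiply as integer polynomials: a · b = x^3 + 7·x^2 + 12·x + 6. Reducing coefficients mod 7: a · b ≡ x^3 + 5·x + 6. Now divide by f(x) = x^3 + 3·x^2 + x + 1 in F_7[x], eliminating the leading term at each step:
  leading term x^3: subtract (1)·f(x) = x^3 + 3·x^2 + x + 1, leaving 4·x^2 + 4·x + 5 (coefficients mod 7)
The degree is now < 3, so this is the remainder. Hence a · b ≡ 4·x^2 + 4·x + 5 in F_7[x]/(f).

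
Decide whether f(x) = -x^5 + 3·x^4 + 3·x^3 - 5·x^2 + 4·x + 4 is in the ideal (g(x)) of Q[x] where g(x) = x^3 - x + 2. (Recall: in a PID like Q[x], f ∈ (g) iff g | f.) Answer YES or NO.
YES

In Q[x] the ideal (g) consists of all multiples of g, so f ∈ (g) iff g | f, i.e. iff the remainder of f on division by g is 0. Divide f by g (g is monic, so eliminate the leading term of the running remainder at each step):
  leading term -x^5: subtract (-x^2)·g(x) = -x^5 + x^3 - 2·x^2, leaving 3·x^4 + 2·x^3 - 3·x^2 + 4·x + 4
  leading term 3·x^4: subtract (3·x)·g(x) = 3·x^4 - 3·x^2 + 6·x, leaving 2·x^3 - 2·x + 4
  leading term 2·x^3: subtract (2)·g(x) = 2·x^3 - 2·x + 4, leaving 0
The remainder is 0, so f(x) = g(x) · h(x) with h(x) = -x^2 + 3·x + 2. Hence g | f, i.e. f ∈ (g).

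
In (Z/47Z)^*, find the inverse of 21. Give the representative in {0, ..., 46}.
Apply the extended Euclidean algorithm to (47, 21), tracking rows (r, s, t) with s·47 + t·21 = r. Each division r_prev = q·r_cur + r_new produces the new row as (previous row) − q·(current row):
  row A: (47, 1, 0)   [1·47 + 0·21 = 47]
  row B: (21, 0, 1)   [0·47 + 1·21 = 21]
  47 = 2·21 + 5   → row C = row A − 2·row B = (5, 1, −2)   [check: 1·47 − 2·21 = 5]
  21 = 4·5 + 1   → row D = row B − 4·row C = (1, −4, 9)   [check: −4·47 + 9·21 = 1]
  5 = 5·1 + 0   → remainder 0, stop. gcd = 1 (last nonzero row D).
The gcd is 1, so 21 is invertible mod 47. The last nonzero row gives −4·47 + 9·21 = 1, so t = 9. So 21^(−1) ≡ 9 (mod 47). Verify: 21 · 9 = 189 ≡ 1 (mod 47). ✓

Final answer: 21^(−1) ≡ 9 (mod 47)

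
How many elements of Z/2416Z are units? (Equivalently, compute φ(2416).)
Z/2416Z has φ(2416) = 1200 units

An element a ∈ Z/2416Z is a unit iff gcd(a, 2416) = 1, so the number of units is φ(2416). φ is multiplicative, with φ(p^e) = p^e − p^(e−1). Factorise 2416 = 2^4 · 151. Then
  φ(2416) = (2^4 − 2^3) · (151 − 1) = 8 · 150 = 1200.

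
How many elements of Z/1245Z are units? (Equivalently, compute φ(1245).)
Z/1245Z has φ(1245) = 656 units

An element a ∈ Z/1245Z is a unit iff gcd(a, 1245) = 1, so the number of units is φ(1245). φ is multiplicative, with φ(p^e) = p^e − p^(e−1). Factorise 1245 = 3 · 5 · 83. Then
  φ(1245) = (3 − 1) · (5 − 1) · (83 − 1) = 2 · 4 · 82 = 656.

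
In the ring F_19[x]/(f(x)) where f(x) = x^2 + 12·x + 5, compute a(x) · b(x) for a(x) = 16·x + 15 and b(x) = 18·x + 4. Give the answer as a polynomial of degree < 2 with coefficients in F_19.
Multiply as integer polynomials: a · b = 288·x^2 + 334·x + 60. Reducing coefficients mod 19: a · b ≡ 3·x^2 + 11·x + 3. Now divide by f(x) = x^2 + 12·x + 5 in F_19[x], eliminating the leading term at each step:
  leading term 3·x^2: subtract (3)·f(x) = 3·x^2 + 17·x + 15, leaving 13·x + 7 (coefficients mod 19)
The degree is now < 2, so this is the remainder. Hence a · b ≡ 13·x + 7 in F_19[x]/(f).

Final answer: a · b ≡ 13·x + 7 (mod f(x))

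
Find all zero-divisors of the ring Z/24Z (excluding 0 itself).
An element a ∈ Z/24Z (with a ≠ 0) is a zero-divisor iff gcd(a, 24) > 1 (because a is a unit precisely when gcd(a, n) = 1, and in Z/nZ every nonzero, non-unit element is a zero-divisor). Scan a = 1, ..., 23 and keep those with gcd(a, 24) > 1:
  gcd(2, 24) = 2, gcd(3, 24) = 3, gcd(4, 24) = 4, gcd(6, 24) = 6, gcd(8, 24) = 8, gcd(9, 24) = 3, gcd(10, 24) = 2, gcd(12, 24) = 12, gcd(14, 24) = 2, gcd(15, 24) = 3, gcd(16, 24) = 8, gcd(18, 24) = 6, gcd(20, 24) = 4, gcd(21, 24) = 3, gcd(22, 24) = 2.
All other a ∈ {1, ..., 23} have gcd(a, 24) = 1 and are units. So the nonzero zero-divisors are exactly the 15 values of a appearing in this scan.

Final answer: nonzero zero-divisors of Z/24Z = {2, 3, 4, 6, 8, 9, 10, 12, 14, 15, 16, 18, 20, 21, 22}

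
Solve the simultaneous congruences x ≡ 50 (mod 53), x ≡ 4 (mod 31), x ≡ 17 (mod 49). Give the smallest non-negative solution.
The moduli 53, 31, 49 are pairwise coprime, so by the CRT there is a unique solution mod 53·31·49 = 80507.
Solve by successive substitution. Start with x ≡ 50 (mod 53).
  Combine with x ≡ 4 (mod 31): write x = 50 + 53·t and require 50 + 53·t ≡ 4 (mod 31), i.e. 53·t ≡ 4 − 50 ≡ 16 (mod 31). Since 53^(−1) ≡ 24 (mod 31) (53 ≡ 22 (mod 31)), t ≡ 24·16 ≡ 12 (mod 31). So x ≡ 50 + 53·12 = 686 (mod 1643).
  Combine with x ≡ 17 (mod 49): write x = 686 + 1643·t and require 686 + 1643·t ≡ 17 (mod 49), i.e. 1643·t ≡ 17 − 686 ≡ 17 (mod 49). Since 1643^(−1) ≡ 17 (mod 49) (1643 ≡ 26 (mod 49)), t ≡ 17·17 ≡ 44 (mod 49). So x ≡ 686 + 1643·44 = 72978 (mod 80507).
Unique solution in [0, 80507): x = 72978.

Final answer: x ≡ 72978 (mod 80507); the representative in [0, 80507) is 72978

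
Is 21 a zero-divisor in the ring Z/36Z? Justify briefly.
YES

gcd(21, 36) = 3 > 1, so 21 is not a unit in Z/36Z. In Z/nZ every nonzero non-unit is a zero-divisor: explicitly, take b = 36/gcd = 12 ≠ 0 (mod 36); then 21·12 = 252 = 7·36, i.e. 21·12 ≡ 0 (mod 36). So 21 is a zero-divisor.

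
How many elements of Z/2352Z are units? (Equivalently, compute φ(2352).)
Z/2352Z has φ(2352) = 672 units

An element a ∈ Z/2352Z is a unit iff gcd(a, 2352) = 1, so the number of units is φ(2352). φ is multiplicative, with φ(p^e) = p^e − p^(e−1). Factorise 2352 = 2^4 · 3 · 7^2. Then
  φ(2352) = (2^4 − 2^3) · (3 − 1) · (7^2 − 7^1) = 8 · 2 · 42 = 672.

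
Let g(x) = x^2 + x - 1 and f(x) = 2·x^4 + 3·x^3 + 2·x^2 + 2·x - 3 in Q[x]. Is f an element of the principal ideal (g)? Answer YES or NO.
YES

In Q[x] the ideal (g) consists of all multiples of g, so f ∈ (g) iff g | f, i.e. iff the remainder of f on division by g is 0. Divide f by g (g is monic, so eliminate the leading term of the running remainder at each step):
  leading term 2·x^4: subtract (2·x^2)·g(x) = 2·x^4 + 2·x^3 - 2·x^2, leaving x^3 + 4·x^2 + 2·x - 3
  leading term x^3: subtract (x)·g(x) = x^3 + x^2 - x, leaving 3·x^2 + 3·x - 3
  leading term 3·x^2: subtract (3)·g(x) = 3·x^2 + 3·x - 3, leaving 0
The remainder is 0, so f(x) = g(x) · h(x) with h(x) = 2·x^2 + x + 3. Hence g | f, i.e. f ∈ (g).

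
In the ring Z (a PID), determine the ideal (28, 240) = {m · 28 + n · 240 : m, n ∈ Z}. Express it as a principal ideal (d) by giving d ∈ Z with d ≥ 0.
In the PID Z, (a, b) is generated by gcd(a, b). Compute gcd(240, 28) with the extended Euclidean algorithm, tracking rows (r, s, t) with s·240 + t·28 = r:
  row A: (240, 1, 0)   [1·240 + 0·28 = 240]
  row B: (28, 0, 1)   [0·240 + 1·28 = 28]
  240 = 8·28 + 16   → row C = row A − 8·row B = (16, 1, −8)   [check: 1·240 − 8·28 = 16]
  28 = 1·16 + 12   → row D = row B − 1·row C = (12, −1, 9)   [check: −1·240 + 9·28 = 12]
  16 = 1·12 + 4   → row E = row C − 1·row D = (4, 2, −17)   [check: 2·240 − 17·28 = 4]
  12 = 3·4 + 0   → remainder 0, stop. gcd = 4 (last nonzero row E).
So gcd(28, 240) = 4, with Bézout identity 2·240 − 17·28 = 4. Containment (⊇): the Bézout identity exhibits 4 as an element of (28, 240), giving (4) ⊆ (28, 240). Containment (⊆): since 4 | 28 and 4 | 240 (28 = 4·7, 240 = 4·60), every Z-linear combination of 28 and 240 is divisible by 4, so (28, 240) ⊆ (4). Therefore (28, 240) = (4), d = 4.

Final answer: (28, 240) = (4); d = 4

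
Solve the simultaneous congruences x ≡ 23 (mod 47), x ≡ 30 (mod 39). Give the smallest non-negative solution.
x ≡ 1668 (mod 1833); the representative in [0, 1833) is 1668

The moduli 47, 39 are pairwise coprime, so by the CRT there is a unique solution mod 47·39 = 1833.
Solve by successive substitution. Start with x ≡ 23 (mod 47).
  Combine with x ≡ 30 (mod 39): write x = 23 + 47·t and require 23 + 47·t ≡ 30 (mod 39), i.e. 47·t ≡ 30 − 23 ≡ 7 (mod 39). Since 47^(−1) ≡ 5 (mod 39) (47 ≡ 8 (mod 39)), t ≡ 5·7 ≡ 35 (mod 39). So x ≡ 23 + 47·35 = 1668 (mod 1833).
Unique solution in [0, 1833): x = 1668.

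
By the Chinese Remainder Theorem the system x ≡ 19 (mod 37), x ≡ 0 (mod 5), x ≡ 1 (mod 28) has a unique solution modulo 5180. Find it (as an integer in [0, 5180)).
The moduli 37, 5, 28 are pairwise coprime, so by the CRT there is a unique solution mod 37·5·28 = 5180.
Solve by successive substitution. Start with x ≡ 19 (mod 37).
  Combine with x ≡ 0 (mod 5): write x = 19 + 37·t and require 19 + 37·t ≡ 0 (mod 5), i.e. 37·t ≡ 0 − 19 ≡ 1 (mod 5). Since 37^(−1) ≡ 3 (mod 5) (37 ≡ 2 (mod 5)), t ≡ 3·1 ≡ 3 (mod 5). So x ≡ 19 + 37·3 = 130 (mod 185).
  Combine with x ≡ 1 (mod 28): write x = 130 + 185·t and require 130 + 185·t ≡ 1 (mod 28), i.e. 185·t ≡ 1 − 130 ≡ 11 (mod 28). Since 185^(−1) ≡ 5 (mod 28) (185 ≡ 17 (mod 28)), t ≡ 5·11 ≡ 27 (mod 28). So x ≡ 130 + 185·27 = 5125 (mod 5180).
Unique solution in [0, 5180): x = 5125.

Final answer: x ≡ 5125 (mod 5180); the representative in [0, 5180) is 5125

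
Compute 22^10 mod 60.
4

Use repeated squaring. Binary(10) = 1010. Walk through the bits of the exponent 10 left-to-right: at each bit after the leading one, square the running value, then multiply by 22 if the bit is 1 (always reducing mod 60):
  bit 1 = 1 (leading): start with 22.
  bit 2 = 0: square 22^2 = 484 ≡ 4 (mod 60).
  bit 3 = 1: square 4^2 = 16; bit is 1, so multiply 16·22 = 352 ≡ 52 (mod 60).
  bit 4 = 0: square 52^2 = 2704 ≡ 4 (mod 60).
Final value: 22^10 ≡ 4 (mod 60).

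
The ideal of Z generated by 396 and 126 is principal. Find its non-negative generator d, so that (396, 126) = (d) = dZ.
(396, 126) = (18); d = 18

In the PID Z, (a, b) is generated by gcd(a, b). Compute gcd(396, 126) with the extended Euclidean algorithm, tracking rows (r, s, t) with s·396 + t·126 = r:
  row A: (396, 1, 0)   [1·396 + 0·126 = 396]
  row B: (126, 0, 1)   [0·396 + 1·126 = 126]
  396 = 3·126 + 18   → row C = row A − 3·row B = (18, 1, −3)   [check: 1·396 − 3·126 = 18]
  126 = 7·18 + 0   → remainder 0, stop. gcd = 18 (last nonzero row C).
So gcd(396, 126) = 18, with Bézout identity 1·396 − 3·126 = 18. Containment (⊇): the Bézout identity exhibits 18 as an element of (396, 126), giving (18) ⊆ (396, 126). Containment (⊆): since 18 | 396 and 18 | 126 (396 = 18·22, 126 = 18·7), every Z-linear combination of 396 and 126 is divisible by 18, so (396, 126) ⊆ (18). Therefore (396, 126) = (18), d = 18.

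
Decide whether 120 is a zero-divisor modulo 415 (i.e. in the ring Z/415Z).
YES

gcd(120, 415) = 5 > 1, so 120 is not a unit in Z/415Z. In Z/nZ every nonzero non-unit is a zero-divisor: explicitly, take b = 415/gcd = 83 ≠ 0 (mod 415); then 120·83 = 9960 = 24·415, i.e. 120·83 ≡ 0 (mod 415). So 120 is a zero-divisor.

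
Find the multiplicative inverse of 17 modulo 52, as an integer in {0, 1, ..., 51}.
17^(−1) ≡ 49 (mod 52)

Apply the extended Euclidean algorithm to (52, 17), tracking rows (r, s, t) with s·52 + t·17 = r. Each division r_prev = q·r_cur + r_new produces the new row as (previous row) − q·(current row):
  row A: (52, 1, 0)   [1·52 + 0·17 = 52]
  row B: (17, 0, 1)   [0·52 + 1·17 = 17]
  52 = 3·17 + 1   → row C = row A − 3·row B = (1, 1, −3)   [check: 1·52 − 3·17 = 1]
  17 = 17·1 + 0   → remainder 0, stop. gcd = 1 (last nonzero row C).
The gcd is 1, so 17 is invertible mod 52. The last nonzero row gives 1·52 − 3·17 = 1, so t = −3. So 17^(−1) ≡ −3 ≡ 49 (mod 52). Verify: 17 · 49 = 833 ≡ 1 (mod 52). ✓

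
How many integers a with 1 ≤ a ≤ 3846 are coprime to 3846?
The number of a ∈ {1, ..., 3846} with gcd(a, 3846) = 1 is by definition Euler's totient φ(3846). φ is multiplicative, with φ(p^e) = p^e − p^(e−1). Factorise 3846 = 2 · 3 · 641. Then
  φ(3846) = (2 − 1) · (3 − 1) · (641 − 1) = 1 · 2 · 640 = 1280.
So there are 1280 such integers.

Final answer: 1280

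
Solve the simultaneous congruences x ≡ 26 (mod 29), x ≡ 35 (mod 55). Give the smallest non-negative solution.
x ≡ 200 (mod 1595); the representative in [0, 1595) is 200

The moduli 29, 55 are pairwise coprime, so by the CRT there is a unique solution mod 29·55 = 1595.
Solve by successive substitution. Start with x ≡ 26 (mod 29).
  Combine with x ≡ 35 (mod 55): write x = 26 + 29·t and require 26 + 29·t ≡ 35 (mod 55), i.e. 29·t ≡ 35 − 26 ≡ 9 (mod 55). Since 29^(−1) ≡ 19 (mod 55), t ≡ 19·9 ≡ 6 (mod 55). So x ≡ 26 + 29·6 = 200 (mod 1595).
Unique solution in [0, 1595): x = 200.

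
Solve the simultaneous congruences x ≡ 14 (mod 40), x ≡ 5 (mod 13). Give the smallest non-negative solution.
The moduli 40, 13 are pairwise coprime, so by the CRT there is a unique solution mod 40·13 = 520.
Solve by successive substitution. Start with x ≡ 14 (mod 40).
  Combine with x ≡ 5 (mod 13): write x = 14 + 40·t and require 14 + 40·t ≡ 5 (mod 13), i.e. 40·t ≡ 5 − 14 ≡ 4 (mod 13). Since 40^(−1) ≡ 1 (mod 13) (40 ≡ 1 (mod 13)), t ≡ 1·4 ≡ 4 (mod 13). So x ≡ 14 + 40·4 = 174 (mod 520).
Unique solution in [0, 520): x = 174.

Final answer: x ≡ 174 (mod 520); the representative in [0, 520) is 174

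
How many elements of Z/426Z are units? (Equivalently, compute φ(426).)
Z/426Z has φ(426) = 140 units

An element a ∈ Z/426Z is a unit iff gcd(a, 426) = 1, so the number of units is φ(426). φ is multiplicative, with φ(p^e) = p^e − p^(e−1). Factorise 426 = 2 · 3 · 71. Then
  φ(426) = (2 − 1) · (3 − 1) · (71 − 1) = 1 · 2 · 70 = 140.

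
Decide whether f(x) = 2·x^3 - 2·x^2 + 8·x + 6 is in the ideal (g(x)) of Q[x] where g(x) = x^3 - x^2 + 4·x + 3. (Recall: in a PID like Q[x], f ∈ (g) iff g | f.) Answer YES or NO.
YES

In Q[x] the ideal (g) consists of all multiples of g, so f ∈ (g) iff g | f, i.e. iff the remainder of f on division by g is 0. Divide f by g (g is monic, so eliminate the leading term of the running remainder at each step):
  leading term 2·x^3: subtract (2)·g(x) = 2·x^3 - 2·x^2 + 8·x + 6, leaving 0
The remainder is 0, so f(x) = g(x) · h(x) with h(x) = 2. Hence g | f, i.e. f ∈ (g).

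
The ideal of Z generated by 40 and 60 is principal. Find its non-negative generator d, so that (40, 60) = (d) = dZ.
(40, 60) = (20); d = 20

In the PID Z, (a, b) is generated by gcd(a, b). Compute gcd(60, 40) with the extended Euclidean algorithm, tracking rows (r, s, t) with s·60 + t·40 = r:
  row A: (60, 1, 0)   [1·60 + 0·40 = 60]
  row B: (40, 0, 1)   [0·60 + 1·40 = 40]
  60 = 1·40 + 20   → row C = row A − 1·row B = (20, 1, −1)   [check: 1·60 − 1·40 = 20]
  40 = 2·20 + 0   → remainder 0, stop. gcd = 20 (last nonzero row C).
So gcd(40, 60) = 20, with Bézout identity 1·60 − 1·40 = 20. Containment (⊇): the Bézout identity exhibits 20 as an element of (40, 60), giving (20) ⊆ (40, 60). Containment (⊆): since 20 | 40 and 20 | 60 (40 = 20·2, 60 = 20·3), every Z-linear combination of 40 and 60 is divisible by 20, so (40, 60) ⊆ (20). Therefore (40, 60) = (20), d = 20.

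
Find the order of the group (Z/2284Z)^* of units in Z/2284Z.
|(Z/2284Z)^*| = 1140

(Z/2284Z)^* consists of the classes a with gcd(a, 2284) = 1, so its order is φ(2284). φ is multiplicative, with φ(p^e) = p^e − p^(e−1). Factorise 2284 = 2^2 · 571. Then
  φ(2284) = (2^2 − 2^1) · (571 − 1) = 2 · 570 = 1140.
Thus |(Z/2284Z)^*| = 1140.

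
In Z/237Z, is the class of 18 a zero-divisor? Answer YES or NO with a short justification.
YES

gcd(18, 237) = 3 > 1, so 18 is not a unit in Z/237Z. In Z/nZ every nonzero non-unit is a zero-divisor: explicitly, take b = 237/gcd = 79 ≠ 0 (mod 237); then 18·79 = 1422 = 6·237, i.e. 18·79 ≡ 0 (mod 237). So 18 is a zero-divisor.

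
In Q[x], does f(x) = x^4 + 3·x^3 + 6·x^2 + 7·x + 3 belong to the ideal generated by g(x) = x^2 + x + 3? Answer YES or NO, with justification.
In Q[x] the ideal (g) consists of all multiples of g, so f ∈ (g) iff g | f, i.e. iff the remainder of f on division by g is 0. Divide f by g (g is monic, so eliminate the leading term of the running remainder at each step):
  leading term x^4: subtract (x^2)·g(x) = x^4 + x^3 + 3·x^2, leaving 2·x^3 + 3·x^2 + 7·x + 3
  leading term 2·x^3: subtract (2·x)·g(x) = 2·x^3 + 2·x^2 + 6·x, leaving x^2 + x + 3
  leading term x^2: subtract (1)·g(x) = x^2 + x + 3, leaving 0
The remainder is 0, so f(x) = g(x) · h(x) with h(x) = x^2 + 2·x + 1. Hence g | f, i.e. f ∈ (g).

Final answer: YES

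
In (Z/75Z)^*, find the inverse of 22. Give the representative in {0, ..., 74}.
Apply the extended Euclidean algorithm to (75, 22), tracking rows (r, s, t) with s·75 + t·22 = r. Each division r_prev = q·r_cur + r_new produces the new row as (previous row) − q·(current row):
  row A: (75, 1, 0)   [1·75 + 0·22 = 75]
  row B: (22, 0, 1)   [0·75 + 1·22 = 22]
  75 = 3·22 + 9   → row C = row A − 3·row B = (9, 1, −3)   [check: 1·75 − 3·22 = 9]
  22 = 2·9 + 4   → row D = row B − 2·row C = (4, −2, 7)   [check: −2·75 + 7·22 = 4]
  9 = 2·4 + 1   → row E = row C − 2·row D = (1, 5, −17)   [check: 5·75 − 17·22 = 1]
  4 = 4·1 + 0   → remainder 0, stop. gcd = 1 (last nonzero row E).
The gcd is 1, so 22 is invertible mod 75. The last nonzero row gives 5·75 − 17·22 = 1, so t = −17. So 22^(−1) ≡ −17 ≡ 58 (mod 75). Verify: 22 · 58 = 1276 ≡ 1 (mod 75). ✓

Final answer: 22^(−1) ≡ 58 (mod 75)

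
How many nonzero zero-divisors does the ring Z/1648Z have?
In Z/1648Z each nonzero element is either a unit (gcd with 1648 is 1) or a zero-divisor (gcd > 1). The number of units is φ(1648): factorise 1648 = 2^4 · 103, so φ(1648) = (2^4 − 2^3) · (103 − 1) = 8 · 102 = 816. The nonzero elements number 1648 − 1 = 1647. Hence the nonzero zero-divisors number 1647 − 816 = 831.

Final answer: Z/1648Z has 831 nonzero zero-divisors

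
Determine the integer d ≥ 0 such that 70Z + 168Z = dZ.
In the PID Z, (a, b) is generated by gcd(a, b). Compute gcd(168, 70) with the extended Euclidean algorithm, tracking rows (r, s, t) with s·168 + t·70 = r:
  row A: (168, 1, 0)   [1·168 + 0·70 = 168]
  row B: (70, 0, 1)   [0·168 + 1·70 = 70]
  168 = 2·70 + 28   → row C = row A − 2·row B = (28, 1, −2)   [check: 1·168 − 2·70 = 28]
  70 = 2·28 + 14   → row D = row B − 2·row C = (14, −2, 5)   [check: −2·168 + 5·70 = 14]
  28 = 2·14 + 0   → remainder 0, stop. gcd = 14 (last nonzero row D).
So gcd(70, 168) = 14, with Bézout identity −2·168 + 5·70 = 14. Containment (⊇): the Bézout identity exhibits 14 as an element of (70, 168), giving (14) ⊆ (70, 168). Containment (⊆): since 14 | 70 and 14 | 168 (70 = 14·5, 168 = 14·12), every Z-linear combination of 70 and 168 is divisible by 14, so (70, 168) ⊆ (14). Therefore (70, 168) = (14), d = 14.

Final answer: (70, 168) = (14); d = 14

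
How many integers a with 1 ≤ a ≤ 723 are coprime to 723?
480

The number of a ∈ {1, ..., 723} with gcd(a, 723) = 1 is by definition Euler's totient φ(723). φ is multiplicative, with φ(p^e) = p^e − p^(e−1). Factorise 723 = 3 · 241. Then
  φ(723) = (3 − 1) · (241 − 1) = 2 · 240 = 480.
So there are 480 such integers.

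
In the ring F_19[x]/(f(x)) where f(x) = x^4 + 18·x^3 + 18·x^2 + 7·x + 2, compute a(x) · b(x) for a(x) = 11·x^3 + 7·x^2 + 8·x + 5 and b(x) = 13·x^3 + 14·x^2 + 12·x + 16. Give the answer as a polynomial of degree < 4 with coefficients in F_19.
a · b ≡ 5·x^3 + 3·x^2 + 7·x + 3 (mod f(x))

Multiply as integer polynomials: a · b = 143·x^6 + 245·x^5 + 334·x^4 + 437·x^3 + 278·x^2 + 188·x + 80. Reducing coefficients mod 19: a · b ≡ 10·x^6 + 17·x^5 + 11·x^4 + 12·x^2 + 17·x + 4. Now divide by f(x) = x^4 + 18·x^3 + 18·x^2 + 7·x + 2 in F_19[x], eliminating the leading term at each step:
  leading term 10·x^6: subtract (10·x^2)·f(x) = 10·x^6 + 9·x^5 + 9·x^4 + 13·x^3 + x^2, leaving 8·x^5 + 2·x^4 + 6·x^3 + 11·x^2 + 17·x + 4 (coefficients mod 19)
  leading term 8·x^5: subtract (8·x)·f(x) = 8·x^5 + 11·x^4 + 11·x^3 + 18·x^2 + 16·x, leaving 10·x^4 + 14·x^3 + 12·x^2 + x + 4 (coefficients mod 19)
  leading term 10·x^4: subtract (10)·f(x) = 10·x^4 + 9·x^3 + 9·x^2 + 13·x + 1, leaving 5·x^3 + 3·x^2 + 7·x + 3 (coefficients mod 19)
The degree is now < 4, so this is the remainder. Hence a · b ≡ 5·x^3 + 3·x^2 + 7·x + 3 in F_19[x]/(f).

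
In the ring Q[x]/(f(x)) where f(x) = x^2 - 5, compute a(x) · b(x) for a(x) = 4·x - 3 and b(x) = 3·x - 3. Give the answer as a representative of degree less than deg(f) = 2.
a · b ≡ 69 - 21·x (mod f(x))

First multiply in Q[x] without reducing: a · b = 12·x^2 - 21·x + 9. Now divide by f(x) = x^2 - 5, eliminating the leading term at each step:
  leading term 12·x^2: subtract (12)·f(x) = 12·x^2 - 60, leaving 69 - 21·x
The degree is now < 2, so this is the remainder. Hence a · b ≡ 69 - 21·x in Q[x]/(f).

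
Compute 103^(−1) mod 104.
Apply the extended Euclidean algorithm to (104, 103), tracking rows (r, s, t) with s·104 + t·103 = r. Each division r_prev = q·r_cur + r_new produces the new row as (previous row) − q·(current row):
  row A: (104, 1, 0)   [1·104 + 0·103 = 104]
  row B: (103, 0, 1)   [0·104 + 1·103 = 103]
  104 = 1·103 + 1   → row C = row A − 1·row B = (1, 1, −1)   [check: 1·104 − 1·103 = 1]
  103 = 103·1 + 0   → remainder 0, stop. gcd = 1 (last nonzero row C).
The gcd is 1, so 103 is invertible mod 104. The last nonzero row gives 1·104 − 1·103 = 1, so t = −1. So 103^(−1) ≡ −1 ≡ 103 (mod 104). Verify: 103 · 103 = 10609 ≡ 1 (mod 104). ✓

Final answer: 103^(−1) ≡ 103 (mod 104)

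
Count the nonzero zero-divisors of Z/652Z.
In Z/652Z each nonzero element is either a unit (gcd with 652 is 1) or a zero-divisor (gcd > 1). The number of units is φ(652): factorise 652 = 2^2 · 163, so φ(652) = (2^2 − 2^1) · (163 − 1) = 2 · 162 = 324. The nonzero elements number 652 − 1 = 651. Hence the nonzero zero-divisors number 651 − 324 = 327.

Final answer: Z/652Z has 327 nonzero zero-divisors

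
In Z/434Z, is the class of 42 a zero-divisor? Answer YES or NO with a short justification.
YES

gcd(42, 434) = 14 > 1, so 42 is not a unit in Z/434Z. In Z/nZ every nonzero non-unit is a zero-divisor: explicitly, take b = 434/gcd = 31 ≠ 0 (mod 434); then 42·31 = 1302 = 3·434, i.e. 42·31 ≡ 0 (mod 434). So 42 is a zero-divisor.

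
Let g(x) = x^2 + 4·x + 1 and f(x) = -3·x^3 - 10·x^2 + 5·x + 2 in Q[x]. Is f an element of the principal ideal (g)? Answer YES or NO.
YES

In Q[x] the ideal (g) consists of all multiples of g, so f ∈ (g) iff g | f, i.e. iff the remainder of f on division by g is 0. Divide f by g (g is monic, so eliminate the leading term of the running remainder at each step):
  leading term -3·x^3: subtract (-3·x)·g(x) = -3·x^3 - 12·x^2 - 3·x, leaving 2·x^2 + 8·x + 2
  leading term 2·x^2: subtract (2)·g(x) = 2·x^2 + 8·x + 2, leaving 0
The remainder is 0, so f(x) = g(x) · h(x) with h(x) = 2 - 3·x. Hence g | f, i.e. f ∈ (g).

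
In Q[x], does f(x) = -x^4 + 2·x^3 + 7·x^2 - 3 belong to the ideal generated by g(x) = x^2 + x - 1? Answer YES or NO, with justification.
YES

In Q[x] the ideal (g) consists of all multiples of g, so f ∈ (g) iff g | f, i.e. iff the remainder of f on division by g is 0. Divide f by g (g is monic, so eliminate the leading term of the running remainder at each step):
  leading term -x^4: subtract (-x^2)·g(x) = -x^4 - x^3 + x^2, leaving 3·x^3 + 6·x^2 - 3
  leading term 3·x^3: subtract (3·x)·g(x) = 3·x^3 + 3·x^2 - 3·x, leaving 3·x^2 + 3·x - 3
  leading term 3·x^2: subtract (3)·g(x) = 3·x^2 + 3·x - 3, leaving 0
The remainder is 0, so f(x) = g(x) · h(x) with h(x) = -x^2 + 3·x + 3. Hence g | f, i.e. f ∈ (g).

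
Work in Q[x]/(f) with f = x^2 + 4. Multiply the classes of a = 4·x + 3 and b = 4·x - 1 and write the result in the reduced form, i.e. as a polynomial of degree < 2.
a · b ≡ 8·x - 67 (mod f(x))

First multiply in Q[x] without reducing: a · b = 16·x^2 + 8·x - 3. Now divide by f(x) = x^2 + 4, eliminating the leading term at each step:
  leading term 16·x^2: subtract (16)·f(x) = 16·x^2 + 64, leaving 8·x - 67
The degree is now < 2, so this is the remainder. Hence a · b ≡ 8·x - 67 in Q[x]/(f).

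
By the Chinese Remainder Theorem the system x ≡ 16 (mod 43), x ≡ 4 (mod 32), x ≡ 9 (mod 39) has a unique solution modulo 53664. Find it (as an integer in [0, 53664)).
x ≡ 20484 (mod 53664); the representative in [0, 53664) is 20484

The moduli 43, 32, 39 are pairwise coprime, so by the CRT there is a unique solution mod 43·32·39 = 53664.
Solve by successive substitution. Start with x ≡ 16 (mod 43).
  Combine with x ≡ 4 (mod 32): write x = 16 + 43·t and require 16 + 43·t ≡ 4 (mod 32), i.e. 43·t ≡ 4 − 16 ≡ 20 (mod 32). Since 43^(−1) ≡ 3 (mod 32) (43 ≡ 11 (mod 32)), t ≡ 3·20 ≡ 28 (mod 32). So x ≡ 16 + 43·28 = 1220 (mod 1376).
  Combine with x ≡ 9 (mod 39): write x = 1220 + 1376·t and require 1220 + 1376·t ≡ 9 (mod 39), i.e. 1376·t ≡ 9 − 1220 ≡ 37 (mod 39). Since 1376^(−1) ≡ 32 (mod 39) (1376 ≡ 11 (mod 39)), t ≡ 32·37 ≡ 14 (mod 39). So x ≡ 1220 + 1376·14 = 20484 (mod 53664).
Unique solution in [0, 53664): x = 20484.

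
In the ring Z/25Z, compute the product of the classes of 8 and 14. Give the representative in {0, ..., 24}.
12

Both factors are already reduced mod 25. 8 · 14 = 112. Dividing by 25: 112 = 4·25 + 12. So (8 · 14) mod 25 = 12.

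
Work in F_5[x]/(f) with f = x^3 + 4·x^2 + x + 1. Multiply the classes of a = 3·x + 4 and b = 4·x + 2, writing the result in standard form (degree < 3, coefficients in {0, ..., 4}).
a · b ≡ 2·x^2 + 2·x + 3 (mod f(x))

Multiply as integer polynomials: a · b = 12·x^2 + 22·x + 8. Reducing coefficients mod 5: a · b ≡ 2·x^2 + 2·x + 3. This already has degree < 3, so no reduction by f is needed. Hence a · b ≡ 2·x^2 + 2·x + 3 in F_5[x]/(f).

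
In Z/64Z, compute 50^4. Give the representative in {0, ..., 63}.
16

Use repeated squaring. Binary(4) = 100. Walk through the bits of the exponent 4 left-to-right: at each bit after the leading one, square the running value, then multiply by 50 if the bit is 1 (always reducing mod 64):
  bit 1 = 1 (leading): start with 50.
  bit 2 = 0: square 50^2 = 2500 ≡ 4 (mod 64).
  bit 3 = 0: square 4^2 = 16 (mod 64).
Final value: 50^4 ≡ 16 (mod 64).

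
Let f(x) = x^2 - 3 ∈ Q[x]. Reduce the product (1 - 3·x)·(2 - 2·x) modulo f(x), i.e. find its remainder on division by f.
First multiply in Q[x] without reducing: a · b = 6·x^2 - 8·x + 2. Now divide by f(x) = x^2 - 3, eliminating the leading term at each step:
  leading term 6·x^2: subtract (6)·f(x) = 6·x^2 - 18, leaving 20 - 8·x
The degree is now < 2, so this is the remainder. Hence a · b ≡ 20 - 8·x in Q[x]/(f).

Final answer: a · b ≡ 20 - 8·x (mod f(x))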